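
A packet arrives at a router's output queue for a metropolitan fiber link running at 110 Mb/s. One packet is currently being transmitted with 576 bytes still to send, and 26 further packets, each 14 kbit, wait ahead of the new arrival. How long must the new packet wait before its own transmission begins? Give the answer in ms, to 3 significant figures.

3.35 ms

Each queued packet: L/R = 14000/110000000 = 0.127273 ms.
26 queued → 3.30909 ms.
Plus remaining 4608 bits of current packet: 0.0418909 ms.
Queuing delay = 3.35 ms.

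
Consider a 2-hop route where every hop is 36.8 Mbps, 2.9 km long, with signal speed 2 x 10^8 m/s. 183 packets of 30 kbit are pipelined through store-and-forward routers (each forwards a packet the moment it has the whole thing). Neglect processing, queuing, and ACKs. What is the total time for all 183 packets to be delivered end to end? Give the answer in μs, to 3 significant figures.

Per-hop transmission t_tx = L/R = 30000/36800000 = 815.217 μs.
Per-hop propagation t_prop = 2900/200000000 = 14.5 μs.
Pipeline fill: first packet needs 2·t_tx to clear all hops; remaining 182 packets each add one t_tx.
Total = (2+183-1)·t_tx + 2·t_prop = 184·815.217 + 2·14.5 = 150000 μs.

150000 μs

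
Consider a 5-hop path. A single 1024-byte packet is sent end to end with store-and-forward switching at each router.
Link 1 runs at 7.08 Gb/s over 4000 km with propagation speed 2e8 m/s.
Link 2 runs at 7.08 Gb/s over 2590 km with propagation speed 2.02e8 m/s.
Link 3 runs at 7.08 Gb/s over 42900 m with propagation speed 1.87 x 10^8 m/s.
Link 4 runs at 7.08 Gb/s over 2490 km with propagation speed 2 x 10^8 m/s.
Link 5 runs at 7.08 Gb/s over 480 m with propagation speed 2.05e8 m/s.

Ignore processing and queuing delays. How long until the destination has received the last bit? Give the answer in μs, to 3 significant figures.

45500 μs

L = 1024 × 8 = 8192 bits.
Transmission delay per hop = L/R = 8192/7080000000 = 1.15706 μs; 5 hops → 5.78531 μs.
Propagation delays (d/s per hop): 20000, 12821.8, 229.412, 12450, 2.34146 μs; sum = 45503.5 μs.
End-to-end = 45500 μs.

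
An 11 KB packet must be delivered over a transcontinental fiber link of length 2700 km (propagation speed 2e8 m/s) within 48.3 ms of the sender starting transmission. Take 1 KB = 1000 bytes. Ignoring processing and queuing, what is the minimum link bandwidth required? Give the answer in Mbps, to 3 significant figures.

L = 88000 bits.
Propagation delay = 2700000 / 200000000 = 13.5 ms.
Transmission budget = 48.3 − 13.5 = 34.8 ms.
R ≥ L / t_tx = 88000 bits / 0.0348 s = 2.53 Mbps.

2.53 Mbps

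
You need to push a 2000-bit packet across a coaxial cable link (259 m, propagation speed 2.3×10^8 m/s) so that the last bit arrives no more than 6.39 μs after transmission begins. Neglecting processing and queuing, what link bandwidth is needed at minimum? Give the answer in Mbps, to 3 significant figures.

380 Mbps

Propagation delay = 259 / 2.3e+08 = 1.12609 μs.
Transmission budget = 6.39 − 1.12609 = 5.26391 μs.
R ≥ L / t_tx = 2000 bits / 5.26391e-06 s = 380 Mbps.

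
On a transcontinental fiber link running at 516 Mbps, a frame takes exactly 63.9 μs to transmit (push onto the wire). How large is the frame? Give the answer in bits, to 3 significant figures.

33000 bits

L = R × t_tx = 516000000 b/s × 6.39e-05 s = 32972.4 bits.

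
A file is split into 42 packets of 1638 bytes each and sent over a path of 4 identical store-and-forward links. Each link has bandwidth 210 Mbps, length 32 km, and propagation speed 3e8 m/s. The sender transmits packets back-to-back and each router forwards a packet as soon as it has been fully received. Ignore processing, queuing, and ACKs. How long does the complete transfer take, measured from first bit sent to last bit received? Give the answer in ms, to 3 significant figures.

Per-hop transmission t_tx = L/R = 13104/210000000 = 0.0624 ms.
Per-hop propagation t_prop = 32000/300000000 = 0.106667 ms.
Pipeline fill: first packet needs 4·t_tx to clear all hops; remaining 41 packets each add one t_tx.
Total = (4+42-1)·t_tx + 4·t_prop = 45·0.0624 + 4·0.106667 = 3.23 ms.

3.23 ms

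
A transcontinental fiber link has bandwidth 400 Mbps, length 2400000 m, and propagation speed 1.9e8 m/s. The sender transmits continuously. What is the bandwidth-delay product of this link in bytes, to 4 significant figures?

Propagation delay = 2400000 / 190000000 = 0.0126316 s.
BDP = R × t_prop = 400000000 × 0.0126316 = 5052630 bits.
In bytes: 5052630/8 = 631600 bytes.

631600 bytes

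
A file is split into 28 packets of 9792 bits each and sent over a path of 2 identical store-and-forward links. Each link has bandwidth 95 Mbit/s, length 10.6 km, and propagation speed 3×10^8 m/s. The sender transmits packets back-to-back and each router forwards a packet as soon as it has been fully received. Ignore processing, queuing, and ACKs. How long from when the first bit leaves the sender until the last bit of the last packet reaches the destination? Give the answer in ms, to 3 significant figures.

3.06 ms

Per-hop transmission t_tx = L/R = 9792/95000000 = 0.103074 ms.
Per-hop propagation t_prop = 10600/300000000 = 0.0353333 ms.
Pipeline fill: first packet needs 2·t_tx to clear all hops; remaining 27 packets each add one t_tx.
Total = (2+28-1)·t_tx + 2·t_prop = 29·0.103074 + 2·0.0353333 = 3.06 ms.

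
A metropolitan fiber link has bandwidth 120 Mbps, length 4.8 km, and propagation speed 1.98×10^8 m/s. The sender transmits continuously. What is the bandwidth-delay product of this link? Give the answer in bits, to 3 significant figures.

2910 bits

Propagation delay = 4800 / 198000000 = 2.42424e-05 s.
BDP = R × t_prop = 120000000 × 2.42424e-05 = 2909.09 bits.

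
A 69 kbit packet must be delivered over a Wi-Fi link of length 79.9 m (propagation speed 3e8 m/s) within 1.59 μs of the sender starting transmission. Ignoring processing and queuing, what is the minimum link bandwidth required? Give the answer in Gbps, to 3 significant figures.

Propagation delay = 79.9 / 300000000 = 0.266333 μs.
Transmission budget = 1.59 − 0.266333 = 1.32367 μs.
R ≥ L / t_tx = 69000 bits / 1.32367e-06 s = 52.1 Gbps.

52.1 Gbps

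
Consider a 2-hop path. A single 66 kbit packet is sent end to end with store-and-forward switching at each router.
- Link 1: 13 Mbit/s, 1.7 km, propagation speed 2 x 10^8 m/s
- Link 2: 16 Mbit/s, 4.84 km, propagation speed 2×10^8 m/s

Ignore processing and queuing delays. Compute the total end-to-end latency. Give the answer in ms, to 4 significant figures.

L = 66000 bits.
Transmission delays (L/R per hop): 5.07692, 4.125 ms; sum = 9.20192 ms.
Propagation delays (d/s per hop): 0.0085, 0.0242 ms; sum = 0.0327 ms.
End-to-end = 9.235 ms.

9.235 ms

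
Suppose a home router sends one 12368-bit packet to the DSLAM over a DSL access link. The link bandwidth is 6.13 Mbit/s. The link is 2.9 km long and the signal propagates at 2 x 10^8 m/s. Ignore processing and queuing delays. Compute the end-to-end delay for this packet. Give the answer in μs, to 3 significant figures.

2030 μs

Transmission delay = L/R = 12368 / 6130000 = 2017.62 μs.
Propagation delay = d/s = 2900 m / 200000000 m/s = 14.5 μs.
Total = 2030 μs.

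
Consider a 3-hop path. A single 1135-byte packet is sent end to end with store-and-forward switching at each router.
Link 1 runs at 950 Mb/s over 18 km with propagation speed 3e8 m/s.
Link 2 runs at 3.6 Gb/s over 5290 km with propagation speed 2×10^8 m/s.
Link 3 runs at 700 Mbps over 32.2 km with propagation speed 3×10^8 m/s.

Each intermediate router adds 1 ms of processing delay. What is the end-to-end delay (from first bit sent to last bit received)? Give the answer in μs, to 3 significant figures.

L = 1135 × 8 = 9080 bits.
Transmission delays (L/R per hop): 9.55789, 2.52222, 12.9714 μs; sum = 25.0515 μs.
Propagation delays (d/s per hop): 60, 26450, 107.333 μs; sum = 26617.3 μs.
Processing at 2 router(s): 2 × 1 ms = 2000 μs.
End-to-end = 28600 μs.

28600 μs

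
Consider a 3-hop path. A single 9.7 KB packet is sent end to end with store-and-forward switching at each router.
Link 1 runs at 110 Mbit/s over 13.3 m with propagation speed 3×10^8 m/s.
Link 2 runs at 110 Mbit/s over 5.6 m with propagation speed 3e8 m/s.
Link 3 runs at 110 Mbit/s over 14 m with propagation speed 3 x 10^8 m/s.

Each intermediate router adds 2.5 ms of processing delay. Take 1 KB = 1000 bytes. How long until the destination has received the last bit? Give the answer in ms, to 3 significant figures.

7.12 ms

L = 77600 bits.
Transmission delay per hop = L/R = 77600/110000000 = 0.705455 ms; 3 hops → 2.11636 ms.
Propagation delays (d/s per hop): 4.43333e-05, 1.86667e-05, 4.66667e-05 ms; sum = 0.000109667 ms.
Processing at 2 router(s): 2 × 2.5 ms = 5 ms.
End-to-end = 7.12 ms.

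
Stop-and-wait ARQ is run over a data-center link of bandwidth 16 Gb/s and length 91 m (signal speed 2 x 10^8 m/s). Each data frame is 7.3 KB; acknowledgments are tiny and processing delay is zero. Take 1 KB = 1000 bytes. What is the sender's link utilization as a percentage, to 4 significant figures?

80.04 %

t_tx = L/R = 58400/16000000000 = 3.65e-06 s.
t_prop = 91/200000000 = 4.55e-07 s; RTT = 9.1e-07 s.
Cycle = t_tx + RTT = 4.56e-06 s.
Utilization = t_tx / cycle = 3.65e-06/4.56e-06 = 80.04 %.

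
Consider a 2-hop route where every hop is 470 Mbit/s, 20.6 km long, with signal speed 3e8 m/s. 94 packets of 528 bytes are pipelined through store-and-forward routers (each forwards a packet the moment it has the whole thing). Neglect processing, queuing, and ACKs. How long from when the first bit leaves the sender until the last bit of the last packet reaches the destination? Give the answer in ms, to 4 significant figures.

0.9911 ms

Per-hop transmission t_tx = L/R = 4224/470000000 = 0.00898723 ms.
Per-hop propagation t_prop = 20600/300000000 = 0.0686667 ms.
Pipeline fill: first packet needs 2·t_tx to clear all hops; remaining 93 packets each add one t_tx.
Total = (2+94-1)·t_tx + 2·t_prop = 95·0.00898723 + 2·0.0686667 = 0.9911 ms.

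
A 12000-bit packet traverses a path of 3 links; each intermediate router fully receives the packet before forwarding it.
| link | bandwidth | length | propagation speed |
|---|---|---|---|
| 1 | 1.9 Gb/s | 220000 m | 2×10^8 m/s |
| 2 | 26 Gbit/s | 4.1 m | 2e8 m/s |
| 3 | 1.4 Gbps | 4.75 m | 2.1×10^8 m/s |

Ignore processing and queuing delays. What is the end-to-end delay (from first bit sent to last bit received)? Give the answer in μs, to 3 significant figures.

Transmission delays (L/R per hop): 6.31579, 0.461538, 8.57143 μs; sum = 15.3488 μs.
Propagation delays (d/s per hop): 1100, 0.0205, 0.022619 μs; sum = 1100.04 μs.
End-to-end = 1120 μs.

1120 μs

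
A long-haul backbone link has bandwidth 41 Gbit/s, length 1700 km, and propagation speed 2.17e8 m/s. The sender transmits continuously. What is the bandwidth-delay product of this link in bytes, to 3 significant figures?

Propagation delay = 1700000 / 217000000 = 0.0078341 s.
BDP = R × t_prop = 41000000000 × 0.0078341 = 321198000 bits.
In bytes: 321198000/8 = 40100000 bytes.

40100000 bytes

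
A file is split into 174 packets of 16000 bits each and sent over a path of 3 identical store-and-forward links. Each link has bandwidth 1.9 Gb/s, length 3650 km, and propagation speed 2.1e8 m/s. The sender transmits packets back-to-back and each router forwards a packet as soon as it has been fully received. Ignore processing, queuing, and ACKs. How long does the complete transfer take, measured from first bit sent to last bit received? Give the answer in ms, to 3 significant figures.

Per-hop transmission t_tx = L/R = 16000/1900000000 = 0.00842105 ms.
Per-hop propagation t_prop = 3650000/210000000 = 17.381 ms.
Pipeline fill: first packet needs 3·t_tx to clear all hops; remaining 173 packets each add one t_tx.
Total = (3+174-1)·t_tx + 3·t_prop = 176·0.00842105 + 3·17.381 = 53.6 ms.

53.6 ms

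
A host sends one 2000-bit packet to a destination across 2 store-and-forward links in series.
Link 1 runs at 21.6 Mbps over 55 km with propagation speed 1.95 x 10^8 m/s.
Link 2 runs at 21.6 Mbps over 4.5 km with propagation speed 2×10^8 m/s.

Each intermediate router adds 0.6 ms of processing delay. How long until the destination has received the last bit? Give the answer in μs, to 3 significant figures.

1090 μs

Transmission delay per hop = L/R = 2000/21600000 = 92.5926 μs; 2 hops → 185.185 μs.
Propagation delays (d/s per hop): 282.051, 22.5 μs; sum = 304.551 μs.
Processing at 1 router(s): 1 × 0.6 ms = 600 μs.
End-to-end = 1090 μs.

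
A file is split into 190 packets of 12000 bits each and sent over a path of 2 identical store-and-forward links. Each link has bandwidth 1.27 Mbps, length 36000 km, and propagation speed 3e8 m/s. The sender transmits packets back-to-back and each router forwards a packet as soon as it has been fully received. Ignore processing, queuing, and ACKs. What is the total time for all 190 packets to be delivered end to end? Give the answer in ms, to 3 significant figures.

2040 ms

Per-hop transmission t_tx = L/R = 12000/1270000 = 9.44882 ms.
Per-hop propagation t_prop = 36000000/300000000 = 120 ms.
Pipeline fill: first packet needs 2·t_tx to clear all hops; remaining 189 packets each add one t_tx.
Total = (2+190-1)·t_tx + 2·t_prop = 191·9.44882 + 2·120 = 2040 ms.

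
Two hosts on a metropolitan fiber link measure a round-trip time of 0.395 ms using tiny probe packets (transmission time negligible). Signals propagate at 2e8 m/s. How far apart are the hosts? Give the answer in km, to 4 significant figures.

One-way propagation = RTT/2 = 0.1975 ms.
d = s × t = 200000000 × 0.0001975 = 39.50 km.

39.50 km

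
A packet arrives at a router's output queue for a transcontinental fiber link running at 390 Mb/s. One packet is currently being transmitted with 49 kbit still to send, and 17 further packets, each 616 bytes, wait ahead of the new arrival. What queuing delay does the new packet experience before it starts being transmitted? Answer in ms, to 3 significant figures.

Each queued packet: L/R = 4928/390000000 = 0.0126359 ms.
17 queued → 0.21481 ms.
Plus remaining 49000 bits of current packet: 0.125641 ms.
Queuing delay = 0.340 ms.

0.340 ms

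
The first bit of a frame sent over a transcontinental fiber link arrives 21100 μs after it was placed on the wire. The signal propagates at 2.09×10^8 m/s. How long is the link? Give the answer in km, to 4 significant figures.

d = s × t_prop = 209000000 × 0.0211 = 4410 km.

4410 km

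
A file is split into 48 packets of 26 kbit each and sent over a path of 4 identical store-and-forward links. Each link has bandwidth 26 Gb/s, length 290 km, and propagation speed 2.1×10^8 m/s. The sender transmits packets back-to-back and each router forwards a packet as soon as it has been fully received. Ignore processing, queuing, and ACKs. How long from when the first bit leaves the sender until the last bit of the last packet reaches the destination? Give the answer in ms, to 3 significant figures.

Per-hop transmission t_tx = L/R = 26000/26000000000 = 0.001 ms.
Per-hop propagation t_prop = 290000/210000000 = 1.38095 ms.
Pipeline fill: first packet needs 4·t_tx to clear all hops; remaining 47 packets each add one t_tx.
Total = (4+48-1)·t_tx + 4·t_prop = 51·0.001 + 4·1.38095 = 5.57 ms.

5.57 ms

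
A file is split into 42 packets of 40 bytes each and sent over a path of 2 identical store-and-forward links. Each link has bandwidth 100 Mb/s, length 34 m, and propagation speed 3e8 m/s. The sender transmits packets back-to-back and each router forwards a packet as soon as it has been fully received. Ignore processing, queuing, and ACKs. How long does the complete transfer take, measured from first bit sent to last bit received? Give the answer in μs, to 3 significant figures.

138 μs

Per-hop transmission t_tx = L/R = 320/100000000 = 3.2 μs.
Per-hop propagation t_prop = 34/300000000 = 0.113333 μs.
Pipeline fill: first packet needs 2·t_tx to clear all hops; remaining 41 packets each add one t_tx.
Total = (2+42-1)·t_tx + 2·t_prop = 43·3.2 + 2·0.113333 = 138 μs.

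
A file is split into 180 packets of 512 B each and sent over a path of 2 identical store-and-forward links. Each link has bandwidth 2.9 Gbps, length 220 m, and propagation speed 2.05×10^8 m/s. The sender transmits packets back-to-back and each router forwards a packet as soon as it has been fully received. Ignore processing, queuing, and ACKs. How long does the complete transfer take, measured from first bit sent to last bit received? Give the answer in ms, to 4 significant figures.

0.2578 ms

Per-hop transmission t_tx = L/R = 4096/2900000000 = 0.00141241 ms.
Per-hop propagation t_prop = 220/2.05e+08 = 0.00107317 ms.
Pipeline fill: first packet needs 2·t_tx to clear all hops; remaining 179 packets each add one t_tx.
Total = (2+180-1)·t_tx + 2·t_prop = 181·0.00141241 + 2·0.00107317 = 0.2578 ms.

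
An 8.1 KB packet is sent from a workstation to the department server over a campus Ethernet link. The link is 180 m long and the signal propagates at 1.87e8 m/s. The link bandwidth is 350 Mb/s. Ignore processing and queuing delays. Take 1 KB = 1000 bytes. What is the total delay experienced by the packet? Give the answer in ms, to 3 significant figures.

0.186 ms

L = 64800 bits.
Transmission delay = L/R = 64800 / 350000000 = 0.185143 ms.
Propagation delay = d/s = 180 m / 187000000 m/s = 0.000962567 ms.
Total = 0.186 ms.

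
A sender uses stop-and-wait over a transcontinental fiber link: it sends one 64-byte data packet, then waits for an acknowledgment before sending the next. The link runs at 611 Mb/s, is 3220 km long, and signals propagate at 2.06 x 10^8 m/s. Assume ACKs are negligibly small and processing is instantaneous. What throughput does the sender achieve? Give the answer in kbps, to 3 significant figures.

16.4 kbps

t_tx = L/R = 512/611000000 = 8.37971e-07 s.
t_prop = 3220000/206000000 = 0.0156311 s; RTT = 0.0312621 s.
Cycle = t_tx + RTT = 0.031263 s.
Throughput = L / cycle = 512 / 0.031263 = 16.4 kbps.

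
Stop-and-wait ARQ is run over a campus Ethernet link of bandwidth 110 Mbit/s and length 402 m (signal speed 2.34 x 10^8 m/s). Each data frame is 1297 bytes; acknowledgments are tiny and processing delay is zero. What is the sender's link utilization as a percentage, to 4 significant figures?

96.49 %

t_tx = L/R = 10376/110000000 = 9.43273e-05 s.
t_prop = 402/234000000 = 1.71795e-06 s; RTT = 3.4359e-06 s.
Cycle = t_tx + RTT = 9.77632e-05 s.
Utilization = t_tx / cycle = 9.43273e-05/9.77632e-05 = 96.49 %.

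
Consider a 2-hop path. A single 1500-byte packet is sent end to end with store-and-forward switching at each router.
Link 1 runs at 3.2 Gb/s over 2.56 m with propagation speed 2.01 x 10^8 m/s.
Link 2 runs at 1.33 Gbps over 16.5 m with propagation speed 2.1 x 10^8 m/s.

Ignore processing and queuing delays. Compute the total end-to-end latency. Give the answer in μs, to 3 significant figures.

12.9 μs

L = 1500 × 8 = 12000 bits.
Transmission delays (L/R per hop): 3.75, 9.02256 μs; sum = 12.7726 μs.
Propagation delays (d/s per hop): 0.0127363, 0.0785714 μs; sum = 0.0913077 μs.
End-to-end = 12.9 μs.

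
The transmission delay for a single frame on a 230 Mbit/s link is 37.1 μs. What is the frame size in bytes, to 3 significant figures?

L = R × t_tx = 230000000 b/s × 3.71e-05 s = 8533 bits.
In bytes: 8533 / 8 = 1070 bytes.

1070 bytes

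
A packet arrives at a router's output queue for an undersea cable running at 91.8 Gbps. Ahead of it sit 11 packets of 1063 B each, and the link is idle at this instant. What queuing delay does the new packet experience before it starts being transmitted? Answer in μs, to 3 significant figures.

Each queued packet: L/R = 8504/91800000000 = 0.0926362 μs.
11 queued → 1.019 μs.
Queuing delay = 1.02 μs.

1.02 μs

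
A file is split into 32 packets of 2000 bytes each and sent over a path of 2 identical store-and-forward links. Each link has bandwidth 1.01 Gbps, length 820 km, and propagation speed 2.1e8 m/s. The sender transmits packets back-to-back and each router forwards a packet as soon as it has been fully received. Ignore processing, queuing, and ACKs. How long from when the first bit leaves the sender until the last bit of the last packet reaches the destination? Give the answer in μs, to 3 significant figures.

8330 μs

Per-hop transmission t_tx = L/R = 16000/1010000000 = 15.8416 μs.
Per-hop propagation t_prop = 820000/210000000 = 3904.76 μs.
Pipeline fill: first packet needs 2·t_tx to clear all hops; remaining 31 packets each add one t_tx.
Total = (2+32-1)·t_tx + 2·t_prop = 33·15.8416 + 2·3904.76 = 8330 μs.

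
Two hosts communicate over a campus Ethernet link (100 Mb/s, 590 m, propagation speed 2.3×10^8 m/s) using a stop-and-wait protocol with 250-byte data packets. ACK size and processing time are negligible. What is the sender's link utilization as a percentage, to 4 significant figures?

79.58 %

t_tx = L/R = 2000/100000000 = 2e-05 s.
t_prop = 590/2.3e+08 = 2.56522e-06 s; RTT = 5.13043e-06 s.
Cycle = t_tx + RTT = 2.51304e-05 s.
Utilization = t_tx / cycle = 2e-05/2.51304e-05 = 79.58 %.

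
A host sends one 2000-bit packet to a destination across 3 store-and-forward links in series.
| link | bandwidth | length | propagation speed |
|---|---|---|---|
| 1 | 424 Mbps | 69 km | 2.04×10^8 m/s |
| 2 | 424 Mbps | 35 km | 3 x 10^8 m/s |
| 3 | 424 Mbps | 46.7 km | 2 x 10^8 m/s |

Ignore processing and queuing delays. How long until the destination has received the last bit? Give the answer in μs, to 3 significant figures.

703 μs

Transmission delay per hop = L/R = 2000/424000000 = 4.71698 μs; 3 hops → 14.1509 μs.
Propagation delays (d/s per hop): 338.235, 116.667, 233.5 μs; sum = 688.402 μs.
End-to-end = 703 μs.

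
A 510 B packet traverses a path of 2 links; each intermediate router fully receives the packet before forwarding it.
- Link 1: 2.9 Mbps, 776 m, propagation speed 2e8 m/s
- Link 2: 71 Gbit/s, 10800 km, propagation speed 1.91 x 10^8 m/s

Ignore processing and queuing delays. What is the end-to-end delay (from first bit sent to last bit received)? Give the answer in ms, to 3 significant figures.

L = 510 × 8 = 4080 bits.
Transmission delays (L/R per hop): 1.4069, 5.74648e-05 ms; sum = 1.40695 ms.
Propagation delays (d/s per hop): 0.00388, 56.5445 ms; sum = 56.5484 ms.
End-to-end = 58.0 ms.

58.0 ms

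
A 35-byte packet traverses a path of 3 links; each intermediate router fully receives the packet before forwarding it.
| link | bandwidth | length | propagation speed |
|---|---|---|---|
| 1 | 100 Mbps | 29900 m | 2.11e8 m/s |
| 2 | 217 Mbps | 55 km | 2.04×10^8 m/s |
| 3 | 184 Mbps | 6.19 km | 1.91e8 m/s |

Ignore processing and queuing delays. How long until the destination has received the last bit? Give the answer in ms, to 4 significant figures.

0.4493 ms

L = 35 × 8 = 280 bits.
Transmission delays (L/R per hop): 0.0028, 0.00129032, 0.00152174 ms; sum = 0.00561206 ms.
Propagation delays (d/s per hop): 0.141706, 0.269608, 0.0324084 ms; sum = 0.443722 ms.
End-to-end = 0.4493 ms.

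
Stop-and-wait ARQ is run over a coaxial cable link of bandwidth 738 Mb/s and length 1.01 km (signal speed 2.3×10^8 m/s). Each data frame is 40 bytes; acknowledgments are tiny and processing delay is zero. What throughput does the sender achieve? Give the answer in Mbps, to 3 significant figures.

t_tx = L/R = 320/738000000 = 4.33604e-07 s.
t_prop = 1010/2.3e+08 = 4.3913e-06 s; RTT = 8.78261e-06 s.
Cycle = t_tx + RTT = 9.21621e-06 s.
Throughput = L / cycle = 320 / 9.21621e-06 = 34.7 Mbps.

34.7 Mbps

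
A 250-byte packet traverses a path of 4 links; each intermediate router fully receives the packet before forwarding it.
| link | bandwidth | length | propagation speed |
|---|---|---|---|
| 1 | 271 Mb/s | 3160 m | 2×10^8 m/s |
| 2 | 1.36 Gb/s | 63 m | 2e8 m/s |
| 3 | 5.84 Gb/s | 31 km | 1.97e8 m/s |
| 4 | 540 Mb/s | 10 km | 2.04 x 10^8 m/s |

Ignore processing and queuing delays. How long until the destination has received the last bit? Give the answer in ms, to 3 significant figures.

L = 250 × 8 = 2000 bits.
Transmission delays (L/R per hop): 0.00738007, 0.00147059, 0.000342466, 0.0037037 ms; sum = 0.0128968 ms.
Propagation delays (d/s per hop): 0.0158, 0.000315, 0.15736, 0.0490196 ms; sum = 0.222495 ms.
End-to-end = 0.235 ms.

0.235 ms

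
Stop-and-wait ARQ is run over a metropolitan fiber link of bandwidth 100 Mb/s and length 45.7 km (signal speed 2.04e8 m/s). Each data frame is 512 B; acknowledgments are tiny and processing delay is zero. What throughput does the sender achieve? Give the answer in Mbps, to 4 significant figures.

8.376 Mbps

t_tx = L/R = 4096/100000000 = 4.096e-05 s.
t_prop = 45700/204000000 = 0.00022402 s; RTT = 0.000448039 s.
Cycle = t_tx + RTT = 0.000488999 s.
Throughput = L / cycle = 4096 / 0.000488999 = 8.376 Mbps.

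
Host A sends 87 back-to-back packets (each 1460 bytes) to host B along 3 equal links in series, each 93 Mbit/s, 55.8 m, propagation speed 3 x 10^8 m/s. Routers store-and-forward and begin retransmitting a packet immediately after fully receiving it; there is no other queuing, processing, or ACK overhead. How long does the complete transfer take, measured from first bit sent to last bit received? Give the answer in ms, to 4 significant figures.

11.18 ms

Per-hop transmission t_tx = L/R = 11680/93000000 = 0.125591 ms.
Per-hop propagation t_prop = 55.8/300000000 = 0.000186 ms.
Pipeline fill: first packet needs 3·t_tx to clear all hops; remaining 86 packets each add one t_tx.
Total = (3+87-1)·t_tx + 3·t_prop = 89·0.125591 + 3·0.000186 = 11.18 ms.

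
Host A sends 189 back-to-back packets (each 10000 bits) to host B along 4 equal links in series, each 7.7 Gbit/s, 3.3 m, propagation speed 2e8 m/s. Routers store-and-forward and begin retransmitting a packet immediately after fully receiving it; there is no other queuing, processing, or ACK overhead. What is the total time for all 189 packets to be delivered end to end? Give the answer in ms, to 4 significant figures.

Per-hop transmission t_tx = L/R = 10000/7700000000 = 0.0012987 ms.
Per-hop propagation t_prop = 3.3/200000000 = 1.65e-05 ms.
Pipeline fill: first packet needs 4·t_tx to clear all hops; remaining 188 packets each add one t_tx.
Total = (4+189-1)·t_tx + 4·t_prop = 192·0.0012987 + 4·1.65e-05 = 0.2494 ms.

0.2494 ms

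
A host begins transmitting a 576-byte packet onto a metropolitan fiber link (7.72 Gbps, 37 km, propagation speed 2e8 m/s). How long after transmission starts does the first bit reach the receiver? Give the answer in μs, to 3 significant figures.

First bit experiences only propagation delay: d/s = 37000/200000000 = 185 μs.

185 μs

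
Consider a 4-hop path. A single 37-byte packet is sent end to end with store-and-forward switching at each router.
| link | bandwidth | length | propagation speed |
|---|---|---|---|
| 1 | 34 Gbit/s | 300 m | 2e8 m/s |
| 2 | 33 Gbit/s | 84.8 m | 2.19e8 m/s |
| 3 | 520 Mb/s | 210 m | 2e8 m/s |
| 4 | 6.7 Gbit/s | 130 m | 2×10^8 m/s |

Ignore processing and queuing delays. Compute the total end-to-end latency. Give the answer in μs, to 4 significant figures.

4.218 μs

L = 37 × 8 = 296 bits.
Transmission delays (L/R per hop): 0.00870588, 0.0089697, 0.569231, 0.0441791 μs; sum = 0.631085 μs.
Propagation delays (d/s per hop): 1.5, 0.387215, 1.05, 0.65 μs; sum = 3.58721 μs.
End-to-end = 4.218 μs.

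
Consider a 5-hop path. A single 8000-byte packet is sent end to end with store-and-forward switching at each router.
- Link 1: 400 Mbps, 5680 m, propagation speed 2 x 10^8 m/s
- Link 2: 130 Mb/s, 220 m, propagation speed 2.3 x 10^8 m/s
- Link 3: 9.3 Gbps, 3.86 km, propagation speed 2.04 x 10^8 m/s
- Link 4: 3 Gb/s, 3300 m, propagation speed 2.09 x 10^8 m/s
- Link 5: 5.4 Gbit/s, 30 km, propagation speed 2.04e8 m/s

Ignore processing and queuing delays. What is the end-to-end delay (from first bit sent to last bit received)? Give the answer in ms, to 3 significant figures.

L = 8000 × 8 = 64000 bits.
Transmission delays (L/R per hop): 0.16, 0.492308, 0.00688172, 0.0213333, 0.0118519 ms; sum = 0.692375 ms.
Propagation delays (d/s per hop): 0.0284, 0.000956522, 0.0189216, 0.0157895, 0.147059 ms; sum = 0.211126 ms.
End-to-end = 0.904 ms.

0.904 ms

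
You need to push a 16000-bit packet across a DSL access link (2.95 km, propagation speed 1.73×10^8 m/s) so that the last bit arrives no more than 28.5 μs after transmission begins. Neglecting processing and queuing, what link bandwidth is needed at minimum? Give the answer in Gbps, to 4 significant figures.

Propagation delay = 2950 / 173000000 = 17.052 μs.
Transmission budget = 28.5 − 17.052 = 11.448 μs.
R ≥ L / t_tx = 16000 bits / 1.1448e-05 s = 1.398 Gbps.

1.398 Gbps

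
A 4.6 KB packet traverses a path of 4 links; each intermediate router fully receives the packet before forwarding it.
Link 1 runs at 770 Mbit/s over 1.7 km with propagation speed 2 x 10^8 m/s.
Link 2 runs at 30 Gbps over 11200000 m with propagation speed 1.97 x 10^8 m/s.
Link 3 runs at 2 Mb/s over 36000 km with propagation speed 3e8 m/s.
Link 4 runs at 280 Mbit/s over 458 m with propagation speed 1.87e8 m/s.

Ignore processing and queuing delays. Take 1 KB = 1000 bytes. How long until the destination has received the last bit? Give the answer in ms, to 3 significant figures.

L = 36800 bits.
Transmission delays (L/R per hop): 0.0477922, 0.00122667, 18.4, 0.131429 ms; sum = 18.5804 ms.
Propagation delays (d/s per hop): 0.0085, 56.8528, 120, 0.0024492 ms; sum = 176.864 ms.
End-to-end = 195 ms.

195 ms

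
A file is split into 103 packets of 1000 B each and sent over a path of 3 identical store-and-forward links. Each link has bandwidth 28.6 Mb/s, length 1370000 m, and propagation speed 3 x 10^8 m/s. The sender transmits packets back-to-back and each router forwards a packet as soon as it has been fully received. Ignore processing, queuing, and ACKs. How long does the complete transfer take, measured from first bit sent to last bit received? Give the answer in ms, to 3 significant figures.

43.1 ms

Per-hop transmission t_tx = L/R = 8000/28600000 = 0.27972 ms.
Per-hop propagation t_prop = 1370000/300000000 = 4.56667 ms.
Pipeline fill: first packet needs 3·t_tx to clear all hops; remaining 102 packets each add one t_tx.
Total = (3+103-1)·t_tx + 3·t_prop = 105·0.27972 + 3·4.56667 = 43.1 ms.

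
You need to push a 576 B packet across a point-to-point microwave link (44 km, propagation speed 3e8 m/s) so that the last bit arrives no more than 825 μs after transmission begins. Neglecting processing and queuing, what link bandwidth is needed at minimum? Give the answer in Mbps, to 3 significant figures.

L = 4608 bits.
Propagation delay = 44000 / 300000000 = 146.667 μs.
Transmission budget = 825 − 146.667 = 678.333 μs.
R ≥ L / t_tx = 4608 bits / 0.000678333 s = 6.79 Mbps.

6.79 Mbps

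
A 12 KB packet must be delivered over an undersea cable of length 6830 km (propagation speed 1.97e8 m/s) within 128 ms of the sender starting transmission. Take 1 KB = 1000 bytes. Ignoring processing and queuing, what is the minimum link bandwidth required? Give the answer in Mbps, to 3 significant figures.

1.03 Mbps

L = 96000 bits.
Propagation delay = 6830000 / 197000000 = 34.6701 ms.
Transmission budget = 128 − 34.6701 = 93.3299 ms.
R ≥ L / t_tx = 96000 bits / 0.0933299 s = 1.03 Mbps.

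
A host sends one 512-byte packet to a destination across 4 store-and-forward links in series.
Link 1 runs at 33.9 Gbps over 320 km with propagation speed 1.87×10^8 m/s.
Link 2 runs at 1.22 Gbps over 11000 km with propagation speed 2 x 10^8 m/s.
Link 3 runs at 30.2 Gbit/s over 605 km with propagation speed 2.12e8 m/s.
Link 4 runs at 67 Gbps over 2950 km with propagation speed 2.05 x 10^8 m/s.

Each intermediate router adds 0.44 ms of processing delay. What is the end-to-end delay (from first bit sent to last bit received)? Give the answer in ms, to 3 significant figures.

L = 512 × 8 = 4096 bits.
Transmission delays (L/R per hop): 0.000120826, 0.00335738, 0.000135629, 6.11343e-05 ms; sum = 0.00367497 ms.
Propagation delays (d/s per hop): 1.71123, 55, 2.85377, 14.3902 ms; sum = 73.9552 ms.
Processing at 3 router(s): 3 × 0.44 ms = 1.32 ms.
End-to-end = 75.3 ms.

75.3 ms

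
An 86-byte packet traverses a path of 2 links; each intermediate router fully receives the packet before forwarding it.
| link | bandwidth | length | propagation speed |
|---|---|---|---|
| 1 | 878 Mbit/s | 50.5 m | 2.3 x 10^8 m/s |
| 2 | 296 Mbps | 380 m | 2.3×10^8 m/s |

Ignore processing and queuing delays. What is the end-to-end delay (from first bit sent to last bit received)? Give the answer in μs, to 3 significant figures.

4.98 μs

L = 86 × 8 = 688 bits.
Transmission delays (L/R per hop): 0.783599, 2.32432 μs; sum = 3.10792 μs.
Propagation delays (d/s per hop): 0.219565, 1.65217 μs; sum = 1.87174 μs.
End-to-end = 4.98 μs.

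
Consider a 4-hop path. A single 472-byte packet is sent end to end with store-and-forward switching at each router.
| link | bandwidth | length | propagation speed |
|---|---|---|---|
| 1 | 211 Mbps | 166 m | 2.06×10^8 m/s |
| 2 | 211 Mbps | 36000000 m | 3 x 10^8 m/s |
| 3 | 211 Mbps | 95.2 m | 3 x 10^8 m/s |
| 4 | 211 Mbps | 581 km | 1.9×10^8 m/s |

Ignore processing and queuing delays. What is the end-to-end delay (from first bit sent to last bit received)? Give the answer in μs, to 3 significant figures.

123000 μs

L = 472 × 8 = 3776 bits.
Transmission delay per hop = L/R = 3776/211000000 = 17.8957 μs; 4 hops → 71.5829 μs.
Propagation delays (d/s per hop): 0.805825, 120000, 0.317333, 3057.89 μs; sum = 123059 μs.
End-to-end = 123000 μs.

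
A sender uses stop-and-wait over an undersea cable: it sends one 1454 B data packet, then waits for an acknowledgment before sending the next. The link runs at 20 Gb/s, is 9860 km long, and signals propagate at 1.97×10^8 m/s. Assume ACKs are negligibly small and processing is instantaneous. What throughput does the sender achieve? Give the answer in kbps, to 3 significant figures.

t_tx = L/R = 11632/20000000000 = 5.816e-07 s.
t_prop = 9860000/197000000 = 0.0500508 s; RTT = 0.100102 s.
Cycle = t_tx + RTT = 0.100102 s.
Throughput = L / cycle = 11632 / 0.100102 = 116 kbps.

116 kbps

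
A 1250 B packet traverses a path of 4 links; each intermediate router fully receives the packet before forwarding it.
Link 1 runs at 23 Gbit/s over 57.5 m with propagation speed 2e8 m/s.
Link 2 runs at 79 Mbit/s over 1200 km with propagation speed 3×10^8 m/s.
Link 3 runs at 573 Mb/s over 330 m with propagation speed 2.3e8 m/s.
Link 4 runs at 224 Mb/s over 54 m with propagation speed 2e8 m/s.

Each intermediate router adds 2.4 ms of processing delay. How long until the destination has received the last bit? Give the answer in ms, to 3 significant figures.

11.4 ms

L = 1250 × 8 = 10000 bits.
Transmission delays (L/R per hop): 0.000434783, 0.126582, 0.017452, 0.0446429 ms; sum = 0.189112 ms.
Propagation delays (d/s per hop): 0.0002875, 4, 0.00143478, 0.00027 ms; sum = 4.00199 ms.
Processing at 3 router(s): 3 × 2.4 ms = 7.2 ms.
End-to-end = 11.4 ms.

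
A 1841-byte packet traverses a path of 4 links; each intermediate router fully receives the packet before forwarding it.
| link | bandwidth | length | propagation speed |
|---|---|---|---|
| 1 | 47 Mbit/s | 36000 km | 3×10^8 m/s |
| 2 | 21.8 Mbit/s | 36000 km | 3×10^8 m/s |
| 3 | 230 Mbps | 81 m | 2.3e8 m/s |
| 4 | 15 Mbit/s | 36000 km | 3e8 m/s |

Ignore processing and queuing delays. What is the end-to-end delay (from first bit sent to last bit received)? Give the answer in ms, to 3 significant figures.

362 ms

L = 1841 × 8 = 14728 bits.
Transmission delays (L/R per hop): 0.313362, 0.675596, 0.0640348, 0.981867 ms; sum = 2.03486 ms.
Propagation delays (d/s per hop): 120, 120, 0.000352174, 120 ms; sum = 360 ms.
End-to-end = 362 ms.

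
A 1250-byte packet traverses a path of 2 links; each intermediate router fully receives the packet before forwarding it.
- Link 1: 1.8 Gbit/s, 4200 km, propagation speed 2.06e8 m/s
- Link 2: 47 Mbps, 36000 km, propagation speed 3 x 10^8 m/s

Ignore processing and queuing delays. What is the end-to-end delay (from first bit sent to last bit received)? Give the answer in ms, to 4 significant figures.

L = 1250 × 8 = 10000 bits.
Transmission delays (L/R per hop): 0.00555556, 0.212766 ms; sum = 0.218322 ms.
Propagation delays (d/s per hop): 20.3883, 120 ms; sum = 140.388 ms.
End-to-end = 140.6 ms.

140.6 ms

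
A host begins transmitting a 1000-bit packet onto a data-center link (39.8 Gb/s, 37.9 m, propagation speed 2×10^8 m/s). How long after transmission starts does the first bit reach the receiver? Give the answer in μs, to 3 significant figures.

0.190 μs

First bit experiences only propagation delay: d/s = 37.9/200000000 = 0.190 μs.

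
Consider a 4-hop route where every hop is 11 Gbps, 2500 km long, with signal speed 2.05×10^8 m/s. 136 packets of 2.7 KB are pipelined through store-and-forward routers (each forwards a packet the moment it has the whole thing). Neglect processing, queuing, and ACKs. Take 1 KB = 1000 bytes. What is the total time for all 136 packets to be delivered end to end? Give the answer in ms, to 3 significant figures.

Per-hop transmission t_tx = L/R = 21600/11000000000 = 0.00196364 ms.
Per-hop propagation t_prop = 2500000/2.05e+08 = 12.1951 ms.
Pipeline fill: first packet needs 4·t_tx to clear all hops; remaining 135 packets each add one t_tx.
Total = (4+136-1)·t_tx + 4·t_prop = 139·0.00196364 + 4·12.1951 = 49.1 ms.

49.1 ms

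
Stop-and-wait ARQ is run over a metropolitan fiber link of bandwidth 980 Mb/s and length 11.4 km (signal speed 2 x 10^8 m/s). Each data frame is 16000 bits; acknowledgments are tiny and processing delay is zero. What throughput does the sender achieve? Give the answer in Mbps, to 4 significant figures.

122.8 Mbps

t_tx = L/R = 16000/980000000 = 1.63265e-05 s.
t_prop = 11400/200000000 = 5.7e-05 s; RTT = 0.000114 s.
Cycle = t_tx + RTT = 0.000130327 s.
Throughput = L / cycle = 16000 / 0.000130327 = 122.8 Mbps.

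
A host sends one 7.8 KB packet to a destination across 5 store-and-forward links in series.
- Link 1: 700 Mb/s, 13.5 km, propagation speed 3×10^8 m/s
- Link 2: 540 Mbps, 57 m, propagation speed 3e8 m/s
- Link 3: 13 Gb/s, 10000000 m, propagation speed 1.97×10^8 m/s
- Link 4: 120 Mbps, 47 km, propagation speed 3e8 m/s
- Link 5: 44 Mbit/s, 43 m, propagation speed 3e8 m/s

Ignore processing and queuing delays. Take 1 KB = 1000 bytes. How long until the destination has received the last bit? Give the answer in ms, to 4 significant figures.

53.11 ms

L = 62400 bits.
Transmission delays (L/R per hop): 0.0891429, 0.115556, 0.0048, 0.52, 1.41818 ms; sum = 2.14768 ms.
Propagation delays (d/s per hop): 0.045, 0.00019, 50.7614, 0.156667, 0.000143333 ms; sum = 50.9634 ms.
End-to-end = 53.11 ms.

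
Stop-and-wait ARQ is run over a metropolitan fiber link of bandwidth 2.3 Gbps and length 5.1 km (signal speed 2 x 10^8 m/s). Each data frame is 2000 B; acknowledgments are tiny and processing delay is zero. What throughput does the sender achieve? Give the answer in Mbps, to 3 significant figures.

276 Mbps

t_tx = L/R = 16000/2300000000 = 6.95652e-06 s.
t_prop = 5100/200000000 = 2.55e-05 s; RTT = 5.1e-05 s.
Cycle = t_tx + RTT = 5.79565e-05 s.
Throughput = L / cycle = 16000 / 5.79565e-05 = 276 Mbps.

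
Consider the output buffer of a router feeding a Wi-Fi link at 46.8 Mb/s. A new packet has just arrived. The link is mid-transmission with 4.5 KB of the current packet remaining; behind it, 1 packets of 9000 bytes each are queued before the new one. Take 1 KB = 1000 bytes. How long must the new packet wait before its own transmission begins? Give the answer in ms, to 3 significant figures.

2.31 ms

Each queued packet: L/R = 72000/46800000 = 1.53846 ms.
1 queued → 1.53846 ms.
Plus remaining 36000 bits of current packet: 0.769231 ms.
Queuing delay = 2.31 ms.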